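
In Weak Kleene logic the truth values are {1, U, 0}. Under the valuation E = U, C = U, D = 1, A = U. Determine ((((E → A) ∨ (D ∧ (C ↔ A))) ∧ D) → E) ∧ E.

U

E → A = U → U = U  [any arg is the third value ⇒ result is the third value]
C ↔ A = U ↔ U = U
D ∧ (C ↔ A) = 1 ∧ U = U
(E → A) ∨ (D ∧ (C ↔ A)) = U ∨ U = U
((E → A) ∨ (D ∧ (C ↔ A))) ∧ D = U ∧ 1 = U
(((E → A) ∨ (D ∧ (C ↔ A))) ∧ D) → E = U → U = U
((((E → A) ∨ (D ∧ (C ↔ A))) ∧ D) → E) ∧ E = U ∧ U = U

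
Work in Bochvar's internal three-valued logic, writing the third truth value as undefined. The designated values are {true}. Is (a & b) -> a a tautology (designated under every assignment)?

No

Countermodel: a=true, b=undefined gives undefined, which is not designated.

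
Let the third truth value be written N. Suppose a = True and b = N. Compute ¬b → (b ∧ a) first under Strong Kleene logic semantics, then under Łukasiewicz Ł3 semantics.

In Strong Kleene logic: ¬b = ¬N = N
b ∧ a = N ∧ True = N
¬b → (b ∧ a) = N → N = N  [¬N ∨ N]
In Łukasiewicz Ł3: ¬b = ¬N = N
b ∧ a = N ∧ True = N
¬b → (b ∧ a) = N → N = True
They differ because Strong Kleene logic and Łukasiewicz Ł3 treat N differently under implication.

N; True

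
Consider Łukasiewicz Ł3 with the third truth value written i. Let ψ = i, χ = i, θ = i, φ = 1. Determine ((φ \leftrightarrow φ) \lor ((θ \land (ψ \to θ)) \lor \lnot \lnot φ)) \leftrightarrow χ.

φ \leftrightarrow φ = 1 \leftrightarrow 1 = 1
ψ \to θ = i \to i = 1
θ \land (ψ \to θ) = i \land 1 = i
\lnot φ = \lnot 1 = 0
\lnot \lnot φ = \lnot 0 = 1
(θ \land (ψ \to θ)) \lor \lnot \lnot φ = i \lor 1 = 1
(φ \leftrightarrow φ) \lor ((θ \land (ψ \to θ)) \lor \lnot \lnot φ) = 1 \lor 1 = 1
((φ \leftrightarrow φ) \lor ((θ \land (ψ \to θ)) \lor \lnot \lnot φ)) \leftrightarrow χ = 1 \leftrightarrow i = i

i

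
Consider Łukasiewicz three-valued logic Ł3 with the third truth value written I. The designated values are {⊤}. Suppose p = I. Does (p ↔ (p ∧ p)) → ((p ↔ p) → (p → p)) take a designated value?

p ∧ p = I ∧ I = I
p ↔ (p ∧ p) = I ↔ I = ⊤
p ↔ p = I ↔ I = ⊤
p → p = I → I = ⊤
(p ↔ p) → (p → p) = ⊤ → ⊤ = ⊤
(p ↔ (p ∧ p)) → ((p ↔ p) → (p → p)) = ⊤ → ⊤ = ⊤
⊤ ∈ {⊤}.

Yes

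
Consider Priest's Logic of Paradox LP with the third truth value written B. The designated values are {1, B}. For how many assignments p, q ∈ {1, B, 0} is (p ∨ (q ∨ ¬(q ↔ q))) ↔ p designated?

Of the 9 assignments, 8 give a value in {1, B}.

8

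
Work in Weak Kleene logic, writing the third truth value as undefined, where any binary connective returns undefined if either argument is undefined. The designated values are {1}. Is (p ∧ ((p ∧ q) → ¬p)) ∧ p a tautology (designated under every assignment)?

No

Countermodel: p=1, q=1 gives 0, which is not designated.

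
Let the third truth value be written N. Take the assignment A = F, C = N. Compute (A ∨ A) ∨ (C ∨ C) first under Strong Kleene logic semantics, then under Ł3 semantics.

N; N

In Strong Kleene logic: A ∨ A = F ∨ F = F
C ∨ C = N ∨ N = N
(A ∨ A) ∨ (C ∨ C) = F ∨ N = N
In Ł3: A ∨ A = F ∨ F = F
C ∨ C = N ∨ N = N
(A ∨ A) ∨ (C ∨ C) = F ∨ N = N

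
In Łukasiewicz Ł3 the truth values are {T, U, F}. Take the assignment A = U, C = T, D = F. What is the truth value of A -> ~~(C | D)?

T

C | D = T | F = T
~(C | D) = ~T = F
~~(C | D) = ~F = T
A -> ~~(C | D) = U -> T = T  [min(1, 1−½+1)]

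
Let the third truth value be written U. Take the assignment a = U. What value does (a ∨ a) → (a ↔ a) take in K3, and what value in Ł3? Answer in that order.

In K3: a ∨ a = U ∨ U = U
a ↔ a = U ↔ U = U
(a ∨ a) → (a ↔ a) = U → U = U  [¬U ∨ U]
In Ł3: a ∨ a = U ∨ U = U
a ↔ a = U ↔ U = T  [1 − |½−½|]
(a ∨ a) → (a ↔ a) = U → T = T
They differ because K3 and Ł3 treat U differently under implication.

U; T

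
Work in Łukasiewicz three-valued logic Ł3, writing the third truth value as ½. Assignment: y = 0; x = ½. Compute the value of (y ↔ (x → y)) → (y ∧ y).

½

x → y = ½ → 0 = ½  [min(1, 1−½+0)]
y ↔ (x → y) = 0 ↔ ½ = ½
y ∧ y = 0 ∧ 0 = 0
(y ↔ (x → y)) → (y ∧ y) = ½ → 0 = ½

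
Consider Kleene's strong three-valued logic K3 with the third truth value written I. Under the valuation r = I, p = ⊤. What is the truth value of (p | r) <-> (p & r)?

I

p | r = ⊤ | I = ⊤
p & r = ⊤ & I = I
(p | r) <-> (p & r) = ⊤ <-> I = I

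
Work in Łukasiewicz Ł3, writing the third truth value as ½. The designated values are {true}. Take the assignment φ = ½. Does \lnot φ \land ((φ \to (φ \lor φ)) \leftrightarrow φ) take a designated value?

\lnot φ = \lnot ½ = ½
φ \lor φ = ½ \lor ½ = ½
φ \to (φ \lor φ) = ½ \to ½ = true
(φ \to (φ \lor φ)) \leftrightarrow φ = true \leftrightarrow ½ = ½
\lnot φ \land ((φ \to (φ \lor φ)) \leftrightarrow φ) = ½ \land ½ = ½
½ ∉ {true}.

No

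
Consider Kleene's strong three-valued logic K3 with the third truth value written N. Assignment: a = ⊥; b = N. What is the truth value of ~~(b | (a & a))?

N

a & a = ⊥ & ⊥ = ⊥
b | (a & a) = N | ⊥ = N
~(b | (a & a)) = ~N = N
~~(b | (a & a)) = ~N = N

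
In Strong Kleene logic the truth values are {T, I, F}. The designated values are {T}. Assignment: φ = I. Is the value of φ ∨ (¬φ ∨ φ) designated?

No

¬φ = ¬I = I
¬φ ∨ φ = I ∨ I = I
φ ∨ (¬φ ∨ φ) = I ∨ I = I
I ∉ {T}.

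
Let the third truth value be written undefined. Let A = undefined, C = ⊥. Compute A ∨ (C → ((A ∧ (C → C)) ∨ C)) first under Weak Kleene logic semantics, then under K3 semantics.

undefined; ⊤

In Weak Kleene logic: C → C = ⊥ → ⊥ = ⊤
A ∧ (C → C) = undefined ∧ ⊤ = undefined
(A ∧ (C → C)) ∨ C = undefined ∨ ⊥ = undefined
C → ((A ∧ (C → C)) ∨ C) = ⊥ → undefined = undefined
A ∨ (C → ((A ∧ (C → C)) ∨ C)) = undefined ∨ undefined = undefined
In K3: C → C = ⊥ → ⊥ = ⊤
A ∧ (C → C) = undefined ∧ ⊤ = undefined
(A ∧ (C → C)) ∨ C = undefined ∨ ⊥ = undefined
C → ((A ∧ (C → C)) ∨ C) = ⊥ → undefined = ⊤  [¬⊥ ∨ undefined]
A ∨ (C → ((A ∧ (C → C)) ∨ C)) = undefined ∨ ⊤ = ⊤
They differ because Weak Kleene logic and K3 treat undefined differently under the binary connectives.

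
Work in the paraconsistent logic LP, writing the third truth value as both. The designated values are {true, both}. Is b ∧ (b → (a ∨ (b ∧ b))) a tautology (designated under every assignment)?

No

Countermodel: b=false, a=true gives false, which is not designated.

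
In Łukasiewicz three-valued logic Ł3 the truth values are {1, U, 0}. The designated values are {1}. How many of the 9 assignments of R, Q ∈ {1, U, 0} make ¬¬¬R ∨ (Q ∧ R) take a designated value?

Designated under: (R=1, Q=1); (R=0, Q=1); (R=0, Q=U); (R=0, Q=0).

4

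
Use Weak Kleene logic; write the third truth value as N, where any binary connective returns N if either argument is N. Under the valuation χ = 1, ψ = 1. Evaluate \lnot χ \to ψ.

1

\lnot χ = \lnot 1 = 0
\lnot χ \to ψ = 0 \to 1 = 1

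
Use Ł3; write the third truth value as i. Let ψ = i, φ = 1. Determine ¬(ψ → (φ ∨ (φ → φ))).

0

φ → φ = 1 → 1 = 1
φ ∨ (φ → φ) = 1 ∨ 1 = 1
ψ → (φ ∨ (φ → φ)) = i → 1 = 1  [min(1, 1−½+1)]
¬(ψ → (φ ∨ (φ → φ))) = ¬1 = 0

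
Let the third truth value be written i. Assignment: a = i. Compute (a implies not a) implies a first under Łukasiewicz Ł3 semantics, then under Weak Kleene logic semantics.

i; i

In Łukasiewicz Ł3: not a = not i = i
a implies not a = i implies i = T  [min(1, 1−½+½)]
(a implies not a) implies a = T implies i = i
In Weak Kleene logic: not a = not i = i
a implies not a = i implies i = i  [any arg is the third value ⇒ result is the third value]
(a implies not a) implies a = i implies i = i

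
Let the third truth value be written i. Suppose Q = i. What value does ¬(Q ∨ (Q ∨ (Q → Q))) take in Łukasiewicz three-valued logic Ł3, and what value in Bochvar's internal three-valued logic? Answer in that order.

In Łukasiewicz three-valued logic Ł3: Q → Q = i → i = T  [min(1, 1−½+½)]
Q ∨ (Q → Q) = i ∨ T = T
Q ∨ (Q ∨ (Q → Q)) = i ∨ T = T
¬(Q ∨ (Q ∨ (Q → Q))) = ¬T = F
In Bochvar's internal three-valued logic: Q → Q = i → i = i  [any arg is the third value ⇒ result is the third value]
Q ∨ (Q → Q) = i ∨ i = i
Q ∨ (Q ∨ (Q → Q)) = i ∨ i = i
¬(Q ∨ (Q ∨ (Q → Q))) = ¬i = i
They differ because Łukasiewicz three-valued logic Ł3 and Bochvar's internal three-valued logic treat i differently under the binary connectives.

F; i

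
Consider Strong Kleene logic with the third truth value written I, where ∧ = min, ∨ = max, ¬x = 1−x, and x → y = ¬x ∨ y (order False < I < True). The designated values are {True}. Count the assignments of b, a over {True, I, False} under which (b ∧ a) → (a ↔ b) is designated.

Of the 9 assignments, 6 give a value in {True}.

6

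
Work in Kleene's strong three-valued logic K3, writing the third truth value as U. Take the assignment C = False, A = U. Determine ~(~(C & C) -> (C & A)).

True

C & C = False & False = False
~(C & C) = ~False = True
C & A = False & U = False
~(C & C) -> (C & A) = True -> False = False
~(~(C & C) -> (C & A)) = ~False = True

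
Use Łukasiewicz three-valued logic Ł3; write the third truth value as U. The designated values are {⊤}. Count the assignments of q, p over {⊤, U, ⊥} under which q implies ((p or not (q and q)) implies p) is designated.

9

Of the 9 assignments, 9 give a value in {⊤}.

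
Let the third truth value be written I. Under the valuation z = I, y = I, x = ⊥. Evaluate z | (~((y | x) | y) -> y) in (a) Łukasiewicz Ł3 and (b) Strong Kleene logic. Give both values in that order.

⊤; I

In Łukasiewicz Ł3: y | x = I | ⊥ = I
(y | x) | y = I | I = I
~((y | x) | y) = ~I = I
~((y | x) | y) -> y = I -> I = ⊤  [min(1, 1−½+½)]
z | (~((y | x) | y) -> y) = I | ⊤ = ⊤
In Strong Kleene logic: y | x = I | ⊥ = I
(y | x) | y = I | I = I
~((y | x) | y) = ~I = I
~((y | x) | y) -> y = I -> I = I  [~I | I]
z | (~((y | x) | y) -> y) = I | I = I
They differ because Łukasiewicz Ł3 and Strong Kleene logic treat I differently under implication.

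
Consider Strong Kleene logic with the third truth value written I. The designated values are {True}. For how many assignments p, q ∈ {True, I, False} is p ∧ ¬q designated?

Designated under: (p=True, q=False).

1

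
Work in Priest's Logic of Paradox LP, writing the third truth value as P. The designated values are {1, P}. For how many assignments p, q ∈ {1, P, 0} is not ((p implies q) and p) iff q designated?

6

Of the 9 assignments, 6 give a value in {1, P}.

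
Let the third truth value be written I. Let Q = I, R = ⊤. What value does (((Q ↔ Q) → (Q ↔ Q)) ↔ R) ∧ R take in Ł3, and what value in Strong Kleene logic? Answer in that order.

In Ł3: Q ↔ Q = I ↔ I = ⊤  [1 − |½−½|]
Q ↔ Q = I ↔ I = ⊤
(Q ↔ Q) → (Q ↔ Q) = ⊤ → ⊤ = ⊤
((Q ↔ Q) → (Q ↔ Q)) ↔ R = ⊤ ↔ ⊤ = ⊤
(((Q ↔ Q) → (Q ↔ Q)) ↔ R) ∧ R = ⊤ ∧ ⊤ = ⊤
In Strong Kleene logic: Q ↔ Q = I ↔ I = I
Q ↔ Q = I ↔ I = I
(Q ↔ Q) → (Q ↔ Q) = I → I = I
((Q ↔ Q) → (Q ↔ Q)) ↔ R = I ↔ ⊤ = I
(((Q ↔ Q) → (Q ↔ Q)) ↔ R) ∧ R = I ∧ ⊤ = I
They differ because Ł3 and Strong Kleene logic treat I differently under implication.

⊤; I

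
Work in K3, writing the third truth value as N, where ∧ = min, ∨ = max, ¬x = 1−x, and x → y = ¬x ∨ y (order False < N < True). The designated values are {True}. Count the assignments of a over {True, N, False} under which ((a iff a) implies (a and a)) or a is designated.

1

a=True: True ✓
a=N: N ·
a=False: False ·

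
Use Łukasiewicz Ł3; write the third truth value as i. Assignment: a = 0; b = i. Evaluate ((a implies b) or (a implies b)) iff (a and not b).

0

a implies b = 0 implies i = 1
a implies b = 0 implies i = 1
(a implies b) or (a implies b) = 1 or 1 = 1
not b = not i = i
a and not b = 0 and i = 0
((a implies b) or (a implies b)) iff (a and not b) = 1 iff 0 = 0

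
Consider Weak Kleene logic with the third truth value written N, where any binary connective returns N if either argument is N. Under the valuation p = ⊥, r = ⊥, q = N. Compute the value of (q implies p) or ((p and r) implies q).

N

q implies p = N implies ⊥ = N  [any arg is the third value ⇒ result is the third value]
p and r = ⊥ and ⊥ = ⊥
(p and r) implies q = ⊥ implies N = N
(q implies p) or ((p and r) implies q) = N or N = N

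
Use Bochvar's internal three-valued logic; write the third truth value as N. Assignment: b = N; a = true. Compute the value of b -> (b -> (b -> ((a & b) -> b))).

a & b = true & N = N
(a & b) -> b = N -> N = N  [any arg is the third value ⇒ result is the third value]
b -> ((a & b) -> b) = N -> N = N
b -> (b -> ((a & b) -> b)) = N -> N = N
b -> (b -> (b -> ((a & b) -> b))) = N -> N = N

N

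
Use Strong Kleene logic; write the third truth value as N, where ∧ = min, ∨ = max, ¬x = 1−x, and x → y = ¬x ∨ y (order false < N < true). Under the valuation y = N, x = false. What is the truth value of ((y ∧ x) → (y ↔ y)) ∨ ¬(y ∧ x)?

true

y ∧ x = N ∧ false = false
y ↔ y = N ↔ N = N
(y ∧ x) → (y ↔ y) = false → N = true  [¬false ∨ N]
y ∧ x = N ∧ false = false
¬(y ∧ x) = ¬false = true
((y ∧ x) → (y ↔ y)) ∨ ¬(y ∧ x) = true ∨ true = true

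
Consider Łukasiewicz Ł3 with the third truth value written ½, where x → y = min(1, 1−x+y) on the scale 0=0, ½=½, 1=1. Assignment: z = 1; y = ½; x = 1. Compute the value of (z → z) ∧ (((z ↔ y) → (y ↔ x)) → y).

½

z → z = 1 → 1 = 1
z ↔ y = 1 ↔ ½ = ½
y ↔ x = ½ ↔ 1 = ½
(z ↔ y) → (y ↔ x) = ½ → ½ = 1
((z ↔ y) → (y ↔ x)) → y = 1 → ½ = ½
(z → z) ∧ (((z ↔ y) → (y ↔ x)) → y) = 1 ∧ ½ = ½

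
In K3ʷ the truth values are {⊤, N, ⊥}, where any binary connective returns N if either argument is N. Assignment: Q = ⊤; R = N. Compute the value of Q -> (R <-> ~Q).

N

~Q = ~⊤ = ⊥
R <-> ~Q = N <-> ⊥ = N
Q -> (R <-> ~Q) = ⊤ -> N = N  [any arg is the third value ⇒ result is the third value]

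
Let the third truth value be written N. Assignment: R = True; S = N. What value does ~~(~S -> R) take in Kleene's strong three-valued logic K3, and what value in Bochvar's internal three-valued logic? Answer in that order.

In Kleene's strong three-valued logic K3: ~S = ~N = N
~S -> R = N -> True = True
~(~S -> R) = ~True = False
~~(~S -> R) = ~False = True
In Bochvar's internal three-valued logic: ~S = ~N = N
~S -> R = N -> True = N  [any arg is the third value ⇒ result is the third value]
~(~S -> R) = ~N = N
~~(~S -> R) = ~N = N
They differ because Kleene's strong three-valued logic K3 and Bochvar's internal three-valued logic treat N differently under the binary connectives.

True; N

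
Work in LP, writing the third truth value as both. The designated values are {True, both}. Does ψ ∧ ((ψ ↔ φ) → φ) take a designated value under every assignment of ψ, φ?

Countermodel: ψ=False, φ=True gives False, which is not designated.

No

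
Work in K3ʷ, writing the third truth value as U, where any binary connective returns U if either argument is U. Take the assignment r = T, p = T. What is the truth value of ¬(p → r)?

p → r = T → T = T
¬(p → r) = ¬T = F

F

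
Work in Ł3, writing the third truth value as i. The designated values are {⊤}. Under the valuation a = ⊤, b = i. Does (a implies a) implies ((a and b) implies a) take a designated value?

a implies a = ⊤ implies ⊤ = ⊤
a and b = ⊤ and i = i
(a and b) implies a = i implies ⊤ = ⊤
(a implies a) implies ((a and b) implies a) = ⊤ implies ⊤ = ⊤
⊤ ∈ {⊤}.

Yes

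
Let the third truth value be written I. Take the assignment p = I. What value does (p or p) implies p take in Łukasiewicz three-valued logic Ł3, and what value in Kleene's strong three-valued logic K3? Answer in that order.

⊤; I

In Łukasiewicz three-valued logic Ł3: p or p = I or I = I
(p or p) implies p = I implies I = ⊤  [min(1, 1−½+½)]
In Kleene's strong three-valued logic K3: p or p = I or I = I
(p or p) implies p = I implies I = I  [not I or I]
They differ because Łukasiewicz three-valued logic Ł3 and Kleene's strong three-valued logic K3 treat I differently under implication.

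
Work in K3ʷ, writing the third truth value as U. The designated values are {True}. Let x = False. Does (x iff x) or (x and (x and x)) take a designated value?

Yes

x iff x = False iff False = True
x and x = False and False = False
x and (x and x) = False and False = False
(x iff x) or (x and (x and x)) = True or False = True
True ∈ {True}.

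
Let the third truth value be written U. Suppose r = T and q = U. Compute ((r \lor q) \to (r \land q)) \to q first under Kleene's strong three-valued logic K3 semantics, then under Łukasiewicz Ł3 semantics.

In Kleene's strong three-valued logic K3: r \lor q = T \lor U = T
r \land q = T \land U = U
(r \lor q) \to (r \land q) = T \to U = U
((r \lor q) \to (r \land q)) \to q = U \to U = U
In Łukasiewicz Ł3: r \lor q = T \lor U = T
r \land q = T \land U = U
(r \lor q) \to (r \land q) = T \to U = U  [min(1, 1−1+½)]
((r \lor q) \to (r \land q)) \to q = U \to U = T
They differ because Kleene's strong three-valued logic K3 and Łukasiewicz Ł3 treat U differently under implication.

U; T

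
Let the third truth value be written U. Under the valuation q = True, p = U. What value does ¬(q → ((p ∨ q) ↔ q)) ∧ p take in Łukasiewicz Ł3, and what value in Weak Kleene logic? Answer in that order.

False; U

In Łukasiewicz Ł3: p ∨ q = U ∨ True = True
(p ∨ q) ↔ q = True ↔ True = True
q → ((p ∨ q) ↔ q) = True → True = True
¬(q → ((p ∨ q) ↔ q)) = ¬True = False
¬(q → ((p ∨ q) ↔ q)) ∧ p = False ∧ U = False
In Weak Kleene logic: p ∨ q = U ∨ True = U
(p ∨ q) ↔ q = U ↔ True = U
q → ((p ∨ q) ↔ q) = True → U = U  [any arg is the third value ⇒ result is the third value]
¬(q → ((p ∨ q) ↔ q)) = ¬U = U
¬(q → ((p ∨ q) ↔ q)) ∧ p = U ∧ U = U
They differ because Łukasiewicz Ł3 and Weak Kleene logic treat U differently under the binary connectives.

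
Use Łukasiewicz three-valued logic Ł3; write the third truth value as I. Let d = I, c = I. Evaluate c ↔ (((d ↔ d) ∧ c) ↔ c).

d ↔ d = I ↔ I = 1  [1 − |½−½|]
(d ↔ d) ∧ c = 1 ∧ I = I
((d ↔ d) ∧ c) ↔ c = I ↔ I = 1
c ↔ (((d ↔ d) ∧ c) ↔ c) = I ↔ 1 = I

I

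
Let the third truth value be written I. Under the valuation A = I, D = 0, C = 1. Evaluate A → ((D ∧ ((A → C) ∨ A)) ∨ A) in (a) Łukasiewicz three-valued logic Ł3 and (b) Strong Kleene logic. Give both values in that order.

In Łukasiewicz three-valued logic Ł3: A → C = I → 1 = 1  [min(1, 1−½+1)]
(A → C) ∨ A = 1 ∨ I = 1
D ∧ ((A → C) ∨ A) = 0 ∧ 1 = 0
(D ∧ ((A → C) ∨ A)) ∨ A = 0 ∨ I = I
A → ((D ∧ ((A → C) ∨ A)) ∨ A) = I → I = 1
In Strong Kleene logic: A → C = I → 1 = 1  [¬I ∨ 1]
(A → C) ∨ A = 1 ∨ I = 1
D ∧ ((A → C) ∨ A) = 0 ∧ 1 = 0
(D ∧ ((A → C) ∨ A)) ∨ A = 0 ∨ I = I
A → ((D ∧ ((A → C) ∨ A)) ∨ A) = I → I = I
They differ because Łukasiewicz three-valued logic Ł3 and Strong Kleene logic treat I differently under implication.

1; I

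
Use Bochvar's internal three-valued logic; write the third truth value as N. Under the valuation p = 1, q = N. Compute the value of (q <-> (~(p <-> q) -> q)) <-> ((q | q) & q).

N

p <-> q = 1 <-> N = N
~(p <-> q) = ~N = N
~(p <-> q) -> q = N -> N = N  [any arg is the third value ⇒ result is the third value]
q <-> (~(p <-> q) -> q) = N <-> N = N
q | q = N | N = N
(q | q) & q = N & N = N
(q <-> (~(p <-> q) -> q)) <-> ((q | q) & q) = N <-> N = N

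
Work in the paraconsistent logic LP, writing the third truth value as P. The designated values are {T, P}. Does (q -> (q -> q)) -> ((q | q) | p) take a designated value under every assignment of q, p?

No

Countermodel: q=F, p=F gives F, which is not designated.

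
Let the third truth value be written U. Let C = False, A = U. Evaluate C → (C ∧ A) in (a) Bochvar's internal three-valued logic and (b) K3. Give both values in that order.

U; True

In Bochvar's internal three-valued logic: C ∧ A = False ∧ U = U
C → (C ∧ A) = False → U = U  [any arg is the third value ⇒ result is the third value]
In K3: C ∧ A = False ∧ U = False
C → (C ∧ A) = False → False = True
They differ because Bochvar's internal three-valued logic and K3 treat U differently under the binary connectives.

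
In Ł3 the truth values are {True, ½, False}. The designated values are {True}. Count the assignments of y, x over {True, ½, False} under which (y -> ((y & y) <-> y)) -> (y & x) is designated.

Designated under: (y=True, x=True).

1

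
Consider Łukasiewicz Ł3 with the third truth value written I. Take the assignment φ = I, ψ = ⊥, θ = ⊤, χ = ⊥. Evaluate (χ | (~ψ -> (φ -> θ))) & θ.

⊤

~ψ = ~⊥ = ⊤
φ -> θ = I -> ⊤ = ⊤
~ψ -> (φ -> θ) = ⊤ -> ⊤ = ⊤
χ | (~ψ -> (φ -> θ)) = ⊥ | ⊤ = ⊤
(χ | (~ψ -> (φ -> θ))) & θ = ⊤ & ⊤ = ⊤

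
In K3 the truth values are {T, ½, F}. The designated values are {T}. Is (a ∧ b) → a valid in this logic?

Countermodel: a=½, b=T gives ½, which is not designated.

No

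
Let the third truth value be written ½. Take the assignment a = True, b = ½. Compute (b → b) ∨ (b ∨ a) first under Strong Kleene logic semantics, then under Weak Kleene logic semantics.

True; ½

In Strong Kleene logic: b → b = ½ → ½ = ½  [¬½ ∨ ½]
b ∨ a = ½ ∨ True = True
(b → b) ∨ (b ∨ a) = ½ ∨ True = True
In Weak Kleene logic: b → b = ½ → ½ = ½  [any arg is the third value ⇒ result is the third value]
b ∨ a = ½ ∨ True = ½
(b → b) ∨ (b ∨ a) = ½ ∨ ½ = ½
They differ because Strong Kleene logic and Weak Kleene logic treat ½ differently under the binary connectives.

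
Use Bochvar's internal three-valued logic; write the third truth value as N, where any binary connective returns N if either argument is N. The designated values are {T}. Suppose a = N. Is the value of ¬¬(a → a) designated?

a → a = N → N = N  [any arg is the third value ⇒ result is the third value]
¬(a → a) = ¬N = N
¬¬(a → a) = ¬N = N
N ∉ {T}.

No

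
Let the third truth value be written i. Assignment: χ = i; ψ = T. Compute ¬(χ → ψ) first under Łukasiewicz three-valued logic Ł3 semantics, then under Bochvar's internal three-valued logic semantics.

In Łukasiewicz three-valued logic Ł3: χ → ψ = i → T = T  [min(1, 1−½+1)]
¬(χ → ψ) = ¬T = F
In Bochvar's internal three-valued logic: χ → ψ = i → T = i
¬(χ → ψ) = ¬i = i
They differ because Łukasiewicz three-valued logic Ł3 and Bochvar's internal three-valued logic treat i differently under the binary connectives.

F; i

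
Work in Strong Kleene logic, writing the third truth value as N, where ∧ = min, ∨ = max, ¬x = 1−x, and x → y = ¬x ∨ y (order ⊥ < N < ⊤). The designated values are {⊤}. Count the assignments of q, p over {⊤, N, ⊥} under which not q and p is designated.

1

Designated under: (q=⊥, p=⊤).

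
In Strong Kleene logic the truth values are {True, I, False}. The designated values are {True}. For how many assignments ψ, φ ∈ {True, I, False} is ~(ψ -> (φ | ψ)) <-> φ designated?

Designated under: (ψ=True, φ=False); (ψ=False, φ=False).

2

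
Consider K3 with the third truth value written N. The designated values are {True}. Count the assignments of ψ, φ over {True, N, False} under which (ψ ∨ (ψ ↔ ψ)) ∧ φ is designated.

Designated under: (ψ=True, φ=True); (ψ=False, φ=True).

2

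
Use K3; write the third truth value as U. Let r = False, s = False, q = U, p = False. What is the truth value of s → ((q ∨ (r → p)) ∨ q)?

True

r → p = False → False = True
q ∨ (r → p) = U ∨ True = True
(q ∨ (r → p)) ∨ q = True ∨ U = True
s → ((q ∨ (r → p)) ∨ q) = False → True = True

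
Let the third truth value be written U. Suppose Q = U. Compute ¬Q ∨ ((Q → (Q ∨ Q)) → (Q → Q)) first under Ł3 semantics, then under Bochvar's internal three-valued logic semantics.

In Ł3: ¬Q = ¬U = U
Q ∨ Q = U ∨ U = U
Q → (Q ∨ Q) = U → U = True  [min(1, 1−½+½)]
Q → Q = U → U = True
(Q → (Q ∨ Q)) → (Q → Q) = True → True = True
¬Q ∨ ((Q → (Q ∨ Q)) → (Q → Q)) = U ∨ True = True
In Bochvar's internal three-valued logic: ¬Q = ¬U = U
Q ∨ Q = U ∨ U = U
Q → (Q ∨ Q) = U → U = U  [any arg is the third value ⇒ result is the third value]
Q → Q = U → U = U
(Q → (Q ∨ Q)) → (Q → Q) = U → U = U
¬Q ∨ ((Q → (Q ∨ Q)) → (Q → Q)) = U ∨ U = U
They differ because Ł3 and Bochvar's internal three-valued logic treat U differently under the binary connectives.

True; U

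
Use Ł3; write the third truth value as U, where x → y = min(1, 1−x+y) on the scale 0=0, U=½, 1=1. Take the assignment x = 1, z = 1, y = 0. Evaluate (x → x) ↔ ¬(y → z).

x → x = 1 → 1 = 1
y → z = 0 → 1 = 1
¬(y → z) = ¬1 = 0
(x → x) ↔ ¬(y → z) = 1 ↔ 0 = 0

0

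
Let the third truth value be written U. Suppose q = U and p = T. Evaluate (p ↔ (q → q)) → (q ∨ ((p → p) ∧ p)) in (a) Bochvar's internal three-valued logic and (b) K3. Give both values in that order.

U; T

In Bochvar's internal three-valued logic: q → q = U → U = U  [any arg is the third value ⇒ result is the third value]
p ↔ (q → q) = T ↔ U = U
p → p = T → T = T
(p → p) ∧ p = T ∧ T = T
q ∨ ((p → p) ∧ p) = U ∨ T = U
(p ↔ (q → q)) → (q ∨ ((p → p) ∧ p)) = U → U = U
In K3: q → q = U → U = U  [¬U ∨ U]
p ↔ (q → q) = T ↔ U = U
p → p = T → T = T
(p → p) ∧ p = T ∧ T = T
q ∨ ((p → p) ∧ p) = U ∨ T = T
(p ↔ (q → q)) → (q ∨ ((p → p) ∧ p)) = U → T = T
They differ because Bochvar's internal three-valued logic and K3 treat U differently under the binary connectives.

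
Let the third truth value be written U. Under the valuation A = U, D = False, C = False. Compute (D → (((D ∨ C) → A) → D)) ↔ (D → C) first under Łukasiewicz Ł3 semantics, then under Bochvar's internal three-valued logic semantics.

In Łukasiewicz Ł3: D ∨ C = False ∨ False = False
(D ∨ C) → A = False → U = True  [min(1, 1−0+½)]
((D ∨ C) → A) → D = True → False = False
D → (((D ∨ C) → A) → D) = False → False = True
D → C = False → False = True
(D → (((D ∨ C) → A) → D)) ↔ (D → C) = True ↔ True = True
In Bochvar's internal three-valued logic: D ∨ C = False ∨ False = False
(D ∨ C) → A = False → U = U
((D ∨ C) → A) → D = U → False = U
D → (((D ∨ C) → A) → D) = False → U = U
D → C = False → False = True
(D → (((D ∨ C) → A) → D)) ↔ (D → C) = U ↔ True = U
They differ because Łukasiewicz Ł3 and Bochvar's internal three-valued logic treat U differently under the binary connectives.

True; U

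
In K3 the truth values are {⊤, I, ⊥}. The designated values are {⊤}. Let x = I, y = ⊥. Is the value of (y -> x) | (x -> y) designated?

y -> x = ⊥ -> I = ⊤
x -> y = I -> ⊥ = I
(y -> x) | (x -> y) = ⊤ | I = ⊤
⊤ ∈ {⊤}.

Yes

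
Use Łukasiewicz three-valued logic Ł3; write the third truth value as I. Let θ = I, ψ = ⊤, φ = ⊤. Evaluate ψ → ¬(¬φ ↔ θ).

I

¬φ = ¬⊤ = ⊥
¬φ ↔ θ = ⊥ ↔ I = I  [1 − |0−½|]
¬(¬φ ↔ θ) = ¬I = I
ψ → ¬(¬φ ↔ θ) = ⊤ → I = I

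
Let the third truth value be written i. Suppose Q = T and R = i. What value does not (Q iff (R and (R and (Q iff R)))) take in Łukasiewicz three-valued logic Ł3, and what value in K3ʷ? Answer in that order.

i; i

In Łukasiewicz three-valued logic Ł3: Q iff R = T iff i = i  [1 − |1−½|]
R and (Q iff R) = i and i = i
R and (R and (Q iff R)) = i and i = i
Q iff (R and (R and (Q iff R))) = T iff i = i
not (Q iff (R and (R and (Q iff R)))) = not i = i
In K3ʷ: Q iff R = T iff i = i
R and (Q iff R) = i and i = i
R and (R and (Q iff R)) = i and i = i
Q iff (R and (R and (Q iff R))) = T iff i = i
not (Q iff (R and (R and (Q iff R)))) = not i = i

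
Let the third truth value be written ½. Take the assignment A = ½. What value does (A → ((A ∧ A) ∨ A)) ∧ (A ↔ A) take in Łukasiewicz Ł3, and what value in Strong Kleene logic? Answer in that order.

⊤; ½

In Łukasiewicz Ł3: A ∧ A = ½ ∧ ½ = ½
(A ∧ A) ∨ A = ½ ∨ ½ = ½
A → ((A ∧ A) ∨ A) = ½ → ½ = ⊤  [min(1, 1−½+½)]
A ↔ A = ½ ↔ ½ = ⊤
(A → ((A ∧ A) ∨ A)) ∧ (A ↔ A) = ⊤ ∧ ⊤ = ⊤
In Strong Kleene logic: A ∧ A = ½ ∧ ½ = ½
(A ∧ A) ∨ A = ½ ∨ ½ = ½
A → ((A ∧ A) ∨ A) = ½ → ½ = ½  [¬½ ∨ ½]
A ↔ A = ½ ↔ ½ = ½
(A → ((A ∧ A) ∨ A)) ∧ (A ↔ A) = ½ ∧ ½ = ½
They differ because Łukasiewicz Ł3 and Strong Kleene logic treat ½ differently under implication.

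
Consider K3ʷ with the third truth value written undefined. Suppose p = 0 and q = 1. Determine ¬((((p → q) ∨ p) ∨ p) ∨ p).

0

p → q = 0 → 1 = 1
(p → q) ∨ p = 1 ∨ 0 = 1
((p → q) ∨ p) ∨ p = 1 ∨ 0 = 1
(((p → q) ∨ p) ∨ p) ∨ p = 1 ∨ 0 = 1
¬((((p → q) ∨ p) ∨ p) ∨ p) = ¬1 = 0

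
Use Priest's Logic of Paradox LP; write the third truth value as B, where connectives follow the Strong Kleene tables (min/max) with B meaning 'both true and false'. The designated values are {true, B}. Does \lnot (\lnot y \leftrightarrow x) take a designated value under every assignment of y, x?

No

Countermodel: y=true, x=false gives false, which is not designated.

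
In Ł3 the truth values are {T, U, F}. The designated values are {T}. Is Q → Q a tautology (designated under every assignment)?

Every assignment of Q over {T, U, F} gives a value in {T}.
In particular, with Q=U: Q → Q = T.

Yes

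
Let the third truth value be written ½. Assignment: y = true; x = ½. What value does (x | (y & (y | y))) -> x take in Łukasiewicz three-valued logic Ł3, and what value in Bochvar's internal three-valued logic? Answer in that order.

½; ½

In Łukasiewicz three-valued logic Ł3: y | y = true | true = true
y & (y | y) = true & true = true
x | (y & (y | y)) = ½ | true = true
(x | (y & (y | y))) -> x = true -> ½ = ½
In Bochvar's internal three-valued logic: y | y = true | true = true
y & (y | y) = true & true = true
x | (y & (y | y)) = ½ | true = ½
(x | (y & (y | y))) -> x = ½ -> ½ = ½  [any arg is the third value ⇒ result is the third value]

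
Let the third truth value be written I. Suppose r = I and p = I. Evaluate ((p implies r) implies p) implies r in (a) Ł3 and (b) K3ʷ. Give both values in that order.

In Ł3: p implies r = I implies I = true  [min(1, 1−½+½)]
(p implies r) implies p = true implies I = I
((p implies r) implies p) implies r = I implies I = true
In K3ʷ: p implies r = I implies I = I  [any arg is the third value ⇒ result is the third value]
(p implies r) implies p = I implies I = I
((p implies r) implies p) implies r = I implies I = I
They differ because Ł3 and K3ʷ treat I differently under the binary connectives.

true; I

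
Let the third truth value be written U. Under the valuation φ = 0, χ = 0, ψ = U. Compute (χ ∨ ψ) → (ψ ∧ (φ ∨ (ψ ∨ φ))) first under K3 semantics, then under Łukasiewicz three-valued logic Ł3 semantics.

In K3: χ ∨ ψ = 0 ∨ U = U
ψ ∨ φ = U ∨ 0 = U
φ ∨ (ψ ∨ φ) = 0 ∨ U = U
ψ ∧ (φ ∨ (ψ ∨ φ)) = U ∧ U = U
(χ ∨ ψ) → (ψ ∧ (φ ∨ (ψ ∨ φ))) = U → U = U  [¬U ∨ U]
In Łukasiewicz three-valued logic Ł3: χ ∨ ψ = 0 ∨ U = U
ψ ∨ φ = U ∨ 0 = U
φ ∨ (ψ ∨ φ) = 0 ∨ U = U
ψ ∧ (φ ∨ (ψ ∨ φ)) = U ∧ U = U
(χ ∨ ψ) → (ψ ∧ (φ ∨ (ψ ∨ φ))) = U → U = 1  [min(1, 1−½+½)]
They differ because K3 and Łukasiewicz three-valued logic Ł3 treat U differently under implication.

U; 1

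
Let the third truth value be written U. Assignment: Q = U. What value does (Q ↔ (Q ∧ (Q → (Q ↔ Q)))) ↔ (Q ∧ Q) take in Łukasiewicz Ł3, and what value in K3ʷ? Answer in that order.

U; U

In Łukasiewicz Ł3: Q ↔ Q = U ↔ U = true  [1 − |½−½|]
Q → (Q ↔ Q) = U → true = true
Q ∧ (Q → (Q ↔ Q)) = U ∧ true = U
Q ↔ (Q ∧ (Q → (Q ↔ Q))) = U ↔ U = true
Q ∧ Q = U ∧ U = U
(Q ↔ (Q ∧ (Q → (Q ↔ Q)))) ↔ (Q ∧ Q) = true ↔ U = U
In K3ʷ: Q ↔ Q = U ↔ U = U
Q → (Q ↔ Q) = U → U = U  [any arg is the third value ⇒ result is the third value]
Q ∧ (Q → (Q ↔ Q)) = U ∧ U = U
Q ↔ (Q ∧ (Q → (Q ↔ Q))) = U ↔ U = U
Q ∧ Q = U ∧ U = U
(Q ↔ (Q ∧ (Q → (Q ↔ Q)))) ↔ (Q ∧ Q) = U ↔ U = U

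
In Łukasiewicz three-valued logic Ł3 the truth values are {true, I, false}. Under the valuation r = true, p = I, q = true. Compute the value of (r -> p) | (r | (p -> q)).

true

r -> p = true -> I = I  [min(1, 1−1+½)]
p -> q = I -> true = true
r | (p -> q) = true | true = true
(r -> p) | (r | (p -> q)) = I | true = true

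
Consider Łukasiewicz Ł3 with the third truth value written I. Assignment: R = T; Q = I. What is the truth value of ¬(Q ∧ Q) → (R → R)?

Q ∧ Q = I ∧ I = I
¬(Q ∧ Q) = ¬I = I
R → R = T → T = T
¬(Q ∧ Q) → (R → R) = I → T = T  [min(1, 1−½+1)]

T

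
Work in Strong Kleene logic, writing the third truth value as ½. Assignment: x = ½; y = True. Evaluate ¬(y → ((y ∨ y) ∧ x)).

y ∨ y = True ∨ True = True
(y ∨ y) ∧ x = True ∧ ½ = ½
y → ((y ∨ y) ∧ x) = True → ½ = ½  [¬True ∨ ½]
¬(y → ((y ∨ y) ∧ x)) = ¬½ = ½

½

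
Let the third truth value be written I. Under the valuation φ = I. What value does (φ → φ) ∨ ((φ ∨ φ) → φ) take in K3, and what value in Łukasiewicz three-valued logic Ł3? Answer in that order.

In K3: φ → φ = I → I = I  [¬I ∨ I]
φ ∨ φ = I ∨ I = I
(φ ∨ φ) → φ = I → I = I
(φ → φ) ∨ ((φ ∨ φ) → φ) = I ∨ I = I
In Łukasiewicz three-valued logic Ł3: φ → φ = I → I = 1  [min(1, 1−½+½)]
φ ∨ φ = I ∨ I = I
(φ ∨ φ) → φ = I → I = 1
(φ → φ) ∨ ((φ ∨ φ) → φ) = 1 ∨ 1 = 1
They differ because K3 and Łukasiewicz three-valued logic Ł3 treat I differently under implication.

I; 1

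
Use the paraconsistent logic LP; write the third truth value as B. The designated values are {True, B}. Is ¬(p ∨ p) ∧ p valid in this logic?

No

Countermodel: p=True gives False, which is not designated.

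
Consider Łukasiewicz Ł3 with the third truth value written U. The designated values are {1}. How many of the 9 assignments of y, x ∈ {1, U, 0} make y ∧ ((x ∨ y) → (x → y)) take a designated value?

3

Designated under: (y=1, x=1); (y=1, x=U); (y=1, x=0).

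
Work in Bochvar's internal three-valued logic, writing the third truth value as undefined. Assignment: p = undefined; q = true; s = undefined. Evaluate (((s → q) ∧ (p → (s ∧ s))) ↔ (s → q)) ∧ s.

undefined

s → q = undefined → true = undefined  [any arg is the third value ⇒ result is the third value]
s ∧ s = undefined ∧ undefined = undefined
p → (s ∧ s) = undefined → undefined = undefined
(s → q) ∧ (p → (s ∧ s)) = undefined ∧ undefined = undefined
s → q = undefined → true = undefined
((s → q) ∧ (p → (s ∧ s))) ↔ (s → q) = undefined ↔ undefined = undefined
(((s → q) ∧ (p → (s ∧ s))) ↔ (s → q)) ∧ s = undefined ∧ undefined = undefined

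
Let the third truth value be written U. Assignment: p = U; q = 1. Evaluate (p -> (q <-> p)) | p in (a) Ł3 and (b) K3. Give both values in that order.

1; U

In Ł3: q <-> p = 1 <-> U = U  [1 − |1−½|]
p -> (q <-> p) = U -> U = 1
(p -> (q <-> p)) | p = 1 | U = 1
In K3: q <-> p = 1 <-> U = U
p -> (q <-> p) = U -> U = U  [~U | U]
(p -> (q <-> p)) | p = U | U = U
They differ because Ł3 and K3 treat U differently under implication.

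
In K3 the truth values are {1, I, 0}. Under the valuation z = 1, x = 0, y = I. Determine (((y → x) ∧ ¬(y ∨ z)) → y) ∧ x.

y → x = I → 0 = I  [¬I ∨ 0]
y ∨ z = I ∨ 1 = 1
¬(y ∨ z) = ¬1 = 0
(y → x) ∧ ¬(y ∨ z) = I ∧ 0 = 0
((y → x) ∧ ¬(y ∨ z)) → y = 0 → I = 1
(((y → x) ∧ ¬(y ∨ z)) → y) ∧ x = 1 ∧ 0 = 0

0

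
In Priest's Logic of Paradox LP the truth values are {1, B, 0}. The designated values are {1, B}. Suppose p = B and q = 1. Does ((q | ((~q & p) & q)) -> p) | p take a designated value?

~q = ~1 = 0
~q & p = 0 & B = 0
(~q & p) & q = 0 & 1 = 0
q | ((~q & p) & q) = 1 | 0 = 1
(q | ((~q & p) & q)) -> p = 1 -> B = B
((q | ((~q & p) & q)) -> p) | p = B | B = B
B ∈ {1, B}.

Yes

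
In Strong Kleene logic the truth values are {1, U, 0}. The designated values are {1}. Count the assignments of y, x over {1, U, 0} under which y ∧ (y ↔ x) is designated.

Designated under: (y=1, x=1).

1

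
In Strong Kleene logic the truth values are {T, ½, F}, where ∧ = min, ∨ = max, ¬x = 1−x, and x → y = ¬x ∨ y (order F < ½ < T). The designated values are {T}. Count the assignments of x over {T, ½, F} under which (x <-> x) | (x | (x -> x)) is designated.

x=T: T ✓
x=½: ½ ·
x=F: T ✓

2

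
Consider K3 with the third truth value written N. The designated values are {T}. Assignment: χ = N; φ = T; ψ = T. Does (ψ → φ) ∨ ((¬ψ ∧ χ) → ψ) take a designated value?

Yes

ψ → φ = T → T = T
¬ψ = ¬T = F
¬ψ ∧ χ = F ∧ N = F
(¬ψ ∧ χ) → ψ = F → T = T
(ψ → φ) ∨ ((¬ψ ∧ χ) → ψ) = T ∨ T = T
T ∈ {T}.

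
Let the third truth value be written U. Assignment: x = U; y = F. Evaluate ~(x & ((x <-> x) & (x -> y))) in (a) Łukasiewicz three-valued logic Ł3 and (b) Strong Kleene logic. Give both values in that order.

U; U

In Łukasiewicz three-valued logic Ł3: x <-> x = U <-> U = T  [1 − |½−½|]
x -> y = U -> F = U
(x <-> x) & (x -> y) = T & U = U
x & ((x <-> x) & (x -> y)) = U & U = U
~(x & ((x <-> x) & (x -> y))) = ~U = U
In Strong Kleene logic: x <-> x = U <-> U = U
x -> y = U -> F = U
(x <-> x) & (x -> y) = U & U = U
x & ((x <-> x) & (x -> y)) = U & U = U
~(x & ((x <-> x) & (x -> y))) = ~U = U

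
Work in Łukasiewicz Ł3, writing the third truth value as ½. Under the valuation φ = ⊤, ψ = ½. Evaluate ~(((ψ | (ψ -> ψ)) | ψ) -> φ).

⊥

ψ -> ψ = ½ -> ½ = ⊤  [min(1, 1−½+½)]
ψ | (ψ -> ψ) = ½ | ⊤ = ⊤
(ψ | (ψ -> ψ)) | ψ = ⊤ | ½ = ⊤
((ψ | (ψ -> ψ)) | ψ) -> φ = ⊤ -> ⊤ = ⊤
~(((ψ | (ψ -> ψ)) | ψ) -> φ) = ~⊤ = ⊥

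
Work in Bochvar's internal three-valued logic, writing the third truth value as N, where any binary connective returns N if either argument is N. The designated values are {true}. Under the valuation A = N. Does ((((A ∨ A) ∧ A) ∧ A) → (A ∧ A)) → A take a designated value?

No

A ∨ A = N ∨ N = N
(A ∨ A) ∧ A = N ∧ N = N
((A ∨ A) ∧ A) ∧ A = N ∧ N = N
A ∧ A = N ∧ N = N
(((A ∨ A) ∧ A) ∧ A) → (A ∧ A) = N → N = N
((((A ∨ A) ∧ A) ∧ A) → (A ∧ A)) → A = N → N = N
N ∉ {true}.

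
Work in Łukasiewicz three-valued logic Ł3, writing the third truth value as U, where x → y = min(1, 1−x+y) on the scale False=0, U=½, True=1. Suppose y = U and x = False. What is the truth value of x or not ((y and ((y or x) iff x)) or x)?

U

y or x = U or False = U
(y or x) iff x = U iff False = U  [1 − |½−0|]
y and ((y or x) iff x) = U and U = U
(y and ((y or x) iff x)) or x = U or False = U
not ((y and ((y or x) iff x)) or x) = not U = U
x or not ((y and ((y or x) iff x)) or x) = False or U = U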